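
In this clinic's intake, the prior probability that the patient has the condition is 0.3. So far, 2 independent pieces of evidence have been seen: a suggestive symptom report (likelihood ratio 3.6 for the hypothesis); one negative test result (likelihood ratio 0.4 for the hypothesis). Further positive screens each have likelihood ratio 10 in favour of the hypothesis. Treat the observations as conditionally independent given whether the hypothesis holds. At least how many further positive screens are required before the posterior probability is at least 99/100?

Prior odds = 0.3/0.7 = 3/7.
Combined Bayes factor of the evidence already in hand = 3.6 × 0.4 = 1.44.
Odds after that evidence = (3/7) × 1.44 = 108/175.
Target odds = 0.99/0.01 = 99.
Need 10ⁿ ≥ 99 ÷ (108/175) = 1925/12.
10² = 100 falls short of 1925/12 but 10³ = 1000 reaches it, so n = 3.

3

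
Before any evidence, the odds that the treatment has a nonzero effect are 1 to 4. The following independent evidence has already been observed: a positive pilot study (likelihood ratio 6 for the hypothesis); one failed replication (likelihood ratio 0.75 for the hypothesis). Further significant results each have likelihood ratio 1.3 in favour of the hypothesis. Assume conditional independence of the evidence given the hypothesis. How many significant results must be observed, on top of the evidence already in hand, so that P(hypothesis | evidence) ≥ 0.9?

8

Prior odds = 0.25.
Combined Bayes factor of the evidence already in hand = 6 × 0.75 = 4.5.
Odds after that evidence = 0.25 × 4.5 = 1.125.
Target odds = 0.9/0.1 = 9.
Need 1.3ⁿ ≥ 9 ÷ 1.125 = 8.
1.3⁷ = 62748517/10000000 falls short of 8 but 1.3⁸ = 815730721/100000000 reaches it, so n = 8.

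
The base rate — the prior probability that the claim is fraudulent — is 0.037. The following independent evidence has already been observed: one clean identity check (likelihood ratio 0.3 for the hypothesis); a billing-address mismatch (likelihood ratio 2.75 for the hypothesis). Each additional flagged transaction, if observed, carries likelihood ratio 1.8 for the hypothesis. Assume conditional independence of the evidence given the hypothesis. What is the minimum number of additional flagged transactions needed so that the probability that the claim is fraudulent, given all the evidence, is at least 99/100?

14

Prior odds = 0.037/0.963 = 37/963.
Combined Bayes factor of the evidence already in hand = 0.3 × 2.75 = 0.825.
Odds after that evidence = (37/963) × 0.825 = 407/12840.
Target odds = 0.99/0.01 = 99.
Need 1.8ⁿ ≥ 99 ÷ (407/12840) = 115560/37.
1.8¹³ ≈2082.3 falls short of 115560/37 but 1.8¹⁴ ≈3748.13 reaches it, so n = 14.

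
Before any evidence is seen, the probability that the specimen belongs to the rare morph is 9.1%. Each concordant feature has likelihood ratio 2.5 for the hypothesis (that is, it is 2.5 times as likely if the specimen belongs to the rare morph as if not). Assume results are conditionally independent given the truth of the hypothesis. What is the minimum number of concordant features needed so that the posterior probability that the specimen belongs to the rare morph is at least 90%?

5

Prior odds = 0.091/0.909 = 91/909.
Likelihood ratio per concordant feature = 2.5.
Target odds: 0.9 ÷ 0.1 = 9.
Require 2.5ⁿ ≥ 9 ÷ (91/909) = 8181/91.
2.5⁴ = 39.0625 falls short of 8181/91 but 2.5⁵ = 97.65625 reaches it, so n = 5.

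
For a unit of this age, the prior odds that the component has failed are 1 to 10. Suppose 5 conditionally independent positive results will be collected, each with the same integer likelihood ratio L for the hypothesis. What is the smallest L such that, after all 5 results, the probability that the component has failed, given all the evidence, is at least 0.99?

4

Prior odds = 0.1.
Target odds = 0.99/0.01 = 99.
Need L⁵ ≥ 99 ÷ 0.1 = 990.
3⁵ = 243 < 990 ≤ 1024 = 4⁵, so L = 4.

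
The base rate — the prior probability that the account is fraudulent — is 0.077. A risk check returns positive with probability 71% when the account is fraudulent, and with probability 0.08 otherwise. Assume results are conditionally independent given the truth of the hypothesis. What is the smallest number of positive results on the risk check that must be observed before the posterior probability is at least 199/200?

Prior odds = 0.077/0.923 = 77/923.
Likelihood ratio of a positive result = 0.71/0.08 = 8.875.
Target odds: 0.995 ÷ 0.005 = 199.
Need (77/923) × 8.875ⁿ ≥ 199, i.e. 8.875ⁿ ≥ 183677/77.
8.875³ = 357911/512 falls short of 183677/77 but 8.875⁴ = 25411681/4096 reaches it, so n = 4.

4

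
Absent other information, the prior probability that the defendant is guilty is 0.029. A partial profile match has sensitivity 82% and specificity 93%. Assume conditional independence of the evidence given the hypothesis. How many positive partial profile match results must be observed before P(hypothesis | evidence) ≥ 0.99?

4

Prior odds = 0.029/0.971 = 29/971.
False-positive rate = 1 − 0.93 = 0.07; likelihood ratio of a positive = 0.82/0.07 = 82/7.
Target posterior odds = 0.99/0.01 = 99.
Need (29/971) × (82/7)ⁿ ≥ 99, i.e. (82/7)ⁿ ≥ 96129/29.
(82/7)³ = 551368/343 falls short of 96129/29 but (82/7)⁴ = 45212176/2401 reaches it, so n = 4.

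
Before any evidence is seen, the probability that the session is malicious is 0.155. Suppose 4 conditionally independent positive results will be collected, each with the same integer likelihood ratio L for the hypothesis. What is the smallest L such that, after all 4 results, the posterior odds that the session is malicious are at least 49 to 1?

Prior odds = 0.155/0.845 = 31/169.
Target odds = 49.
Need L⁴ ≥ 49 ÷ (31/169) = 8281/31.
4⁴ = 256 < 8281/31 ≤ 625 = 5⁴, so L = 5.

5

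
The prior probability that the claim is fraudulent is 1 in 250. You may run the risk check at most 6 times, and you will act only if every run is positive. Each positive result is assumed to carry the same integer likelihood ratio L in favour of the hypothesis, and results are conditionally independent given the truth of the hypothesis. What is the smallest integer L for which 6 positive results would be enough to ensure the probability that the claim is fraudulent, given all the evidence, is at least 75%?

4

Prior odds = 0.004/0.996 = 1/249.
Target odds = 0.75/0.25 = 3.
Need L⁶ ≥ 3 ÷ (1/249) = 747.
3⁶ = 729 < 747 ≤ 4096 = 4⁶, so L = 4.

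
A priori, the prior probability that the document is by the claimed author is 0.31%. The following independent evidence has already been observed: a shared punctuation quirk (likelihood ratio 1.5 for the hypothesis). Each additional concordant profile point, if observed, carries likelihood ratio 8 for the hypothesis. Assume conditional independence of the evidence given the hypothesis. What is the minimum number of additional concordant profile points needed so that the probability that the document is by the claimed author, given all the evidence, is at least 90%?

4

Prior odds = 0.0031/0.9969 = 31/9969.
Bayes factor of the evidence already in hand = 1.5.
Odds after that evidence = (31/9969) × 1.5 = 31/6646.
Target odds = 0.9/0.1 = 9.
Need 8ⁿ ≥ 9 ÷ (31/6646) = 59814/31.
8³ = 512 falls short of 59814/31 but 8⁴ = 4096 reaches it, so n = 4.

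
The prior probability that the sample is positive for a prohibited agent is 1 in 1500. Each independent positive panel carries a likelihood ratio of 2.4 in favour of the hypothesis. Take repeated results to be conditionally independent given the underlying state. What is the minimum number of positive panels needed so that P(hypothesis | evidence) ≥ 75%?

10

Prior odds: (1/1500) ÷ (1499/1500) = 1/1499.
Likelihood ratio per positive panel = 2.4.
Target posterior odds = 0.75/0.25 = 3.
Require 2.4ⁿ ≥ 3 ÷ (1/1499) = 4497.
2.4⁹ ≈2641.81 falls short of 4497 but 2.4¹⁰ ≈6340.34 reaches it, so n = 10.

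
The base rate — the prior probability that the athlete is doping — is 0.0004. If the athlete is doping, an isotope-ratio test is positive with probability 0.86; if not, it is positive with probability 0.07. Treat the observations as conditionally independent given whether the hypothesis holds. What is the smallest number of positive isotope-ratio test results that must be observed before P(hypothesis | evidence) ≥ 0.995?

6

Prior odds: 0.0004 ÷ 0.9996 = 1/2499.
Likelihood ratio of a positive = 0.86/0.07 = 86/7.
Target odds: 0.995 ÷ 0.005 = 199.
Need (1/2499) × (86/7)ⁿ ≥ 199, i.e. (86/7)ⁿ ≥ 497301.
(86/7)⁵ ≈279899 falls short of 497301 but (86/7)⁶ ≈3.43876e+06 reaches it, so n = 6.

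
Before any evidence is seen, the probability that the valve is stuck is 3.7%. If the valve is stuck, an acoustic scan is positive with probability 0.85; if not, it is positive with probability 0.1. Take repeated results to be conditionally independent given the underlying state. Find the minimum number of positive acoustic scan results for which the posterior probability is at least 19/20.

3

Prior odds: 0.037 ÷ 0.963 = 37/963.
Likelihood ratio of a positive = 0.85/0.1 = 8.5.
Target odds: 0.95 ÷ 0.05 = 19.
Need (37/963) × 8.5ⁿ ≥ 19, i.e. 8.5ⁿ ≥ 18297/37.
8.5² = 72.25 falls short of 18297/37 but 8.5³ = 614.125 reaches it, so n = 3.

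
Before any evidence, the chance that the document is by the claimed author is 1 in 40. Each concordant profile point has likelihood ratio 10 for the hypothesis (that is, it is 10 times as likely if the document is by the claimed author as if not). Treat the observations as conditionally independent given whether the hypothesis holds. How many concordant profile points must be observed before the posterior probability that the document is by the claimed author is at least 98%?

4

Prior odds = 0.025/0.975 = 1/39.
Likelihood ratio per concordant profile point = 10.
Target odds: 0.98 ÷ 0.02 = 49.
Require 10ⁿ ≥ 49 ÷ (1/39) = 1911.
10³ = 1000 falls short of 1911 but 10⁴ = 10000 reaches it, so n = 4.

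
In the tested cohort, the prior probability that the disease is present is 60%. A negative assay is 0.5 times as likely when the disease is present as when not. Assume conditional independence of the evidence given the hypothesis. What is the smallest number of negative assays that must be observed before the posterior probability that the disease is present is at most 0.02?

7

Prior odds = 0.6/0.4 = 1.5.
Likelihood ratio per negative assay = 0.5.
Target odds: 0.02 ÷ 0.98 = 1/49.
Require 0.5ⁿ ≤ 1/49 ÷ 1.5 = 2/147.
0.5⁶ = 0.015625 is still above 2/147 but 0.5⁷ = 0.0078125 is at or below it, so n = 7.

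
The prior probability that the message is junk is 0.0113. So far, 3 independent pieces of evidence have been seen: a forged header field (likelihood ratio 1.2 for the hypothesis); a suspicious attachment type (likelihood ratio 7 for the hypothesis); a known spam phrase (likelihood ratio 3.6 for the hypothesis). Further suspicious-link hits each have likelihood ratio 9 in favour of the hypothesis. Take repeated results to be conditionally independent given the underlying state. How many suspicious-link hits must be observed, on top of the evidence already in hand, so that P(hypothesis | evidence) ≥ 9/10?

2

Prior odds = 0.0113/0.9887 = 113/9887.
Combined Bayes factor of the evidence already in hand = 1.2 × 7 × 3.6 = 30.24.
Odds after that evidence = (113/9887) × 30.24 = 85428/247175.
Target odds = 0.9/0.1 = 9.
Need 9ⁿ ≥ 9 ÷ (85428/247175) = 247175/9492.
9¹ = 9 falls short of 247175/9492 but 9² = 81 reaches it, so n = 2.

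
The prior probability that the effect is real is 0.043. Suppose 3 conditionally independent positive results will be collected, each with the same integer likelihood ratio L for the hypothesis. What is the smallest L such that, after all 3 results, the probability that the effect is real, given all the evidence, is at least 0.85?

6

Prior odds = 0.043/0.957 = 43/957.
Target odds = 0.85/0.15 = 17/3.
Need L³ ≥ 17/3 ÷ (43/957) = 5423/43.
5³ = 125 < 5423/43 ≤ 216 = 6³, so L = 6.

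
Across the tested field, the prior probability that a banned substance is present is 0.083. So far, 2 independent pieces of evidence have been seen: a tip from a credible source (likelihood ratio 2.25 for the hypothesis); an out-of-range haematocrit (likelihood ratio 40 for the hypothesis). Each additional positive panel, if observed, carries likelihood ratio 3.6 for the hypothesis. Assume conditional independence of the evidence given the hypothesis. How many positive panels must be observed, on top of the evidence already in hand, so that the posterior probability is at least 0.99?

2

Prior odds = 0.083/0.917 = 83/917.
Combined Bayes factor of the evidence already in hand = 2.25 × 40 = 90.
Odds after that evidence = (83/917) × 90 = 7470/917.
Target odds = 0.99/0.01 = 99.
Need 3.6ⁿ ≥ 99 ÷ (7470/917) = 10087/830.
3.6¹ = 3.6 falls short of 10087/830 but 3.6² = 12.96 reaches it, so n = 2.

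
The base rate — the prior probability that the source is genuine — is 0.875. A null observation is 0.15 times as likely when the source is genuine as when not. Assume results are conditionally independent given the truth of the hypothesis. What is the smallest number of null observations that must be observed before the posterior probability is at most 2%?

Prior odds = 0.875/0.125 = 7.
Likelihood ratio per null observation = 0.15.
Target posterior odds = 0.02/0.98 = 1/49.
Require 0.15ⁿ ≤ 1/49 ÷ 7 = 1/343.
0.15³ = 0.003375 is still above 1/343 but 0.15⁴ = 81/160000 is at or below it, so n = 4.

4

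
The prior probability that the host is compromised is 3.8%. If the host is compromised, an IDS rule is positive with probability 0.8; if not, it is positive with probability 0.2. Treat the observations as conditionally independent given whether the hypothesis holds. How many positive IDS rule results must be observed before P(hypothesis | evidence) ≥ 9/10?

Prior odds = 0.038/0.962 = 19/481.
Likelihood ratio of a positive = 0.8/0.2 = 4.
Target posterior odds = 0.9/0.1 = 9.
Require 4ⁿ ≥ 9 ÷ (19/481) = 4329/19.
4³ = 64 falls short of 4329/19 but 4⁴ = 256 reaches it, so n = 4.

4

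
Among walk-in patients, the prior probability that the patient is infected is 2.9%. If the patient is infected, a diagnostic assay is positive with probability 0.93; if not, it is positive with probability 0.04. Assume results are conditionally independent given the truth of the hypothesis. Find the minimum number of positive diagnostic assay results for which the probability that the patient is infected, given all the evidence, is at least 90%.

Prior odds: 0.029 ÷ 0.971 = 29/971.
Likelihood ratio of a positive = 0.93/0.04 = 23.25.
Target posterior odds = 0.9/0.1 = 9.
Need (29/971) × 23.25ⁿ ≥ 9, i.e. 23.25ⁿ ≥ 8739/29.
23.25¹ = 23.25 falls short of 8739/29 but 23.25² = 540.5625 reaches it, so n = 2.

2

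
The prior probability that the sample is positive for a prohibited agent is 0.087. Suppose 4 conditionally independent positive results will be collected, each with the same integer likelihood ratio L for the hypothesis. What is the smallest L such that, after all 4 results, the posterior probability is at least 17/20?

Prior odds = 0.087/0.913 = 87/913.
Target odds = 0.85/0.15 = 17/3.
Need L⁴ ≥ 17/3 ÷ (87/913) = 15521/261.
2⁴ = 16 < 15521/261 ≤ 81 = 3⁴, so L = 3.

3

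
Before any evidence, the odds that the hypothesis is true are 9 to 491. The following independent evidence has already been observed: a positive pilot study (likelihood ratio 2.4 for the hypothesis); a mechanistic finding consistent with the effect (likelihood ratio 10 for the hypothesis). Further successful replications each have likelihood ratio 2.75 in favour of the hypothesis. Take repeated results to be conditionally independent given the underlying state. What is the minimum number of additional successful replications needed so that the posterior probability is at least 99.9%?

8

Prior odds = 9/491.
Combined Bayes factor of the evidence already in hand = 2.4 × 10 = 24.
Odds after that evidence = (9/491) × 24 = 216/491.
Target odds = 0.999/0.001 = 999.
Need 2.75ⁿ ≥ 999 ÷ (216/491) = 2270.875.
2.75⁷ = 19487171/16384 falls short of 2270.875 but 2.75⁸ = 214358881/65536 reaches it, so n = 8.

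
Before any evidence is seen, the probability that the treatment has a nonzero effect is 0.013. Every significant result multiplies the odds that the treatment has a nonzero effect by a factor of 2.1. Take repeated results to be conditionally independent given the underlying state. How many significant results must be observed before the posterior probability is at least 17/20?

9

Prior odds: 0.013 ÷ 0.987 = 13/987.
Likelihood ratio per significant result = 2.1.
Target odds: 0.85 ÷ 0.15 = 17/3.
Require 2.1ⁿ ≥ 17/3 ÷ (13/987) = 5593/13.
2.1⁸ ≈378.229 falls short of 5593/13 but 2.1⁹ ≈794.28 reaches it, so n = 9.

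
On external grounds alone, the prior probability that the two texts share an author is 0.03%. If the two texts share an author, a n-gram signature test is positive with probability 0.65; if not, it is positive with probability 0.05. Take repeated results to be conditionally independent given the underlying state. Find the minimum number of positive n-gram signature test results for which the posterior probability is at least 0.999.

Prior odds = 0.0003/0.9997 = 3/9997.
Likelihood ratio of a positive = 0.65/0.05 = 13.
Target odds: 0.999 ÷ 0.001 = 999.
Need (3/9997) × 13ⁿ ≥ 999, i.e. 13ⁿ ≥ 3329001.
13⁵ = 371293 falls short of 3329001 but 13⁶ = 4826809 reaches it, so n = 6.

6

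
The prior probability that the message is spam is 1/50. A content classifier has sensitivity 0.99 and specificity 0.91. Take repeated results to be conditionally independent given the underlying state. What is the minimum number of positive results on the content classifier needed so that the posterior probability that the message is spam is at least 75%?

Prior odds = 0.02/0.98 = 1/49.
False-positive rate = 1 − 0.91 = 0.09; likelihood ratio of a positive = 0.99/0.09 = 11.
Target posterior odds = 0.75/0.25 = 3.
Need (1/49) × 11ⁿ ≥ 3, i.e. 11ⁿ ≥ 147.
11² = 121 falls short of 147 but 11³ = 1331 reaches it, so n = 3.

3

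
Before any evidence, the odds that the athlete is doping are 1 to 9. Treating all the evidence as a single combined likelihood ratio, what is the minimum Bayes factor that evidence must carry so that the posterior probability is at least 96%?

216

Prior odds = 1/9.
Target odds = 0.96/0.04 = 24.
Required Bayes factor = 24 ÷ (1/9) = 216.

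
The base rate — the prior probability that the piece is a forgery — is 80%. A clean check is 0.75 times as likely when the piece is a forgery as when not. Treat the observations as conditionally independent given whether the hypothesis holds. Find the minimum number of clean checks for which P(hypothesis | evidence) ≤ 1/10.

Prior odds = 0.8/0.2 = 4.
Likelihood ratio per clean check = 0.75.
Target posterior odds = 0.1/0.9 = 1/9.
Require 0.75ⁿ ≤ 1/9 ÷ 4 = 1/36.
0.75¹² = 531441/16777216 is still above 1/36 but 0.75¹³ = 1594323/67108864 is at or below it, so n = 13.

13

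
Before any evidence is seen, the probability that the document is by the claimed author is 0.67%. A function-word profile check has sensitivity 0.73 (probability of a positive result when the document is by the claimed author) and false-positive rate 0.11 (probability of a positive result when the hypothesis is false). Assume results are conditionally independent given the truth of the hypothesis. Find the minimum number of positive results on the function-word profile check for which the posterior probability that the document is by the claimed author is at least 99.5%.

Prior odds = 0.0067/0.9933 = 67/9933.
Likelihood ratio of a positive result = 0.73/0.11 = 73/11.
Target posterior odds = 0.995/0.005 = 199.
Require (73/11)ⁿ ≥ 199 ÷ (67/9933) = 1976667/67.
(73/11)⁵ ≈12872.1 falls short of 1976667/67 but (73/11)⁶ ≈85424.2 reaches it, so n = 6.

6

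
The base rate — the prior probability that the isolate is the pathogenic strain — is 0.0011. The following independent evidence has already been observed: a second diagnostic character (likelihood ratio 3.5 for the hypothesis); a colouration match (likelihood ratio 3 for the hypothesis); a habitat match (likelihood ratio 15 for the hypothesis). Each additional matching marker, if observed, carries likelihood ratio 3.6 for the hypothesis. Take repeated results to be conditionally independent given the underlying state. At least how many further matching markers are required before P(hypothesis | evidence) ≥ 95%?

4

Prior odds = 0.0011/0.9989 = 11/9989.
Combined Bayes factor of the evidence already in hand = 3.5 × 3 × 15 = 157.5.
Odds after that evidence = (11/9989) × 157.5 = 495/2854.
Target odds = 0.95/0.05 = 19.
Need 3.6ⁿ ≥ 19 ÷ (495/2854) = 54226/495.
3.6³ = 46.656 falls short of 54226/495 but 3.6⁴ = 167.9616 reaches it, so n = 4.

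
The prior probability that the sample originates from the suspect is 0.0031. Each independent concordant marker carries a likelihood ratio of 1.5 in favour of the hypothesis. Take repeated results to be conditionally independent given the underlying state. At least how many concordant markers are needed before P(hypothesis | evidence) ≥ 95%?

22

Prior odds = 0.0031/0.9969 = 31/9969.
Likelihood ratio per concordant marker = 1.5.
Target odds: 0.95 ÷ 0.05 = 19.
Need (31/9969) × 1.5ⁿ ≥ 19, i.e. 1.5ⁿ ≥ 189411/31.
1.5²¹ ≈4987.89 falls short of 189411/31 but 1.5²² ≈7481.83 reaches it, so n = 22.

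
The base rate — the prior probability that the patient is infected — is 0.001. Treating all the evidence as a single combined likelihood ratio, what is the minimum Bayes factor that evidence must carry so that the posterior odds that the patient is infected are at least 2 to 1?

1998

Prior odds = 0.001/0.999 = 1/999.
Target odds = 2.
Required Bayes factor = 2 ÷ (1/999) = 1998.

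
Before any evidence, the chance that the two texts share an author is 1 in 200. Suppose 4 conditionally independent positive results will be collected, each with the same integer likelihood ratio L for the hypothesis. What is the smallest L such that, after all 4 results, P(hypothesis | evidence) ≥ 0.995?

Prior odds = 0.005/0.995 = 1/199.
Target odds = 0.995/0.005 = 199.
Need L⁴ ≥ 199 ÷ (1/199) = 39601.
14⁴ = 38416 < 39601 ≤ 50625 = 15⁴, so L = 15.

15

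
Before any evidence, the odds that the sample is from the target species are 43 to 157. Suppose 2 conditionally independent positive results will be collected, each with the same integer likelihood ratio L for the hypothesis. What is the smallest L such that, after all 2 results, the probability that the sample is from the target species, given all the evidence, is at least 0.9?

6

Prior odds = 43/157.
Target odds = 0.9/0.1 = 9.
Need L² ≥ 9 ÷ (43/157) = 1413/43.
5² = 25 < 1413/43 ≤ 36 = 6², so L = 6.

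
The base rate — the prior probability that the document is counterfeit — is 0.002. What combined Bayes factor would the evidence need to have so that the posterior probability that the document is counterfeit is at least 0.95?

9481

Prior odds = 0.002/0.998 = 1/499.
Target odds = 0.95/0.05 = 19.
Required Bayes factor = 19 ÷ (1/499) = 9481.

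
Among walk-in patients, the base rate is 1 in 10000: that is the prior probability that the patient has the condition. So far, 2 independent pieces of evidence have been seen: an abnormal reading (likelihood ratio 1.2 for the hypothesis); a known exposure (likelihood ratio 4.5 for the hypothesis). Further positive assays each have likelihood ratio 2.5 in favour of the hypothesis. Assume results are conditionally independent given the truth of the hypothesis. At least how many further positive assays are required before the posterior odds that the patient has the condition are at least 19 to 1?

12

Prior odds = 0.0001/0.9999 = 1/9999.
Combined Bayes factor of the evidence already in hand = 1.2 × 4.5 = 5.4.
Odds after that evidence = (1/9999) × 5.4 = 3/5555.
Target odds = 19.
Need 2.5ⁿ ≥ 19 ÷ (3/5555) = 105545/3.
2.5¹¹ = 48828125/2048 falls short of 105545/3 but 2.5¹² = 244140625/4096 reaches it, so n = 12.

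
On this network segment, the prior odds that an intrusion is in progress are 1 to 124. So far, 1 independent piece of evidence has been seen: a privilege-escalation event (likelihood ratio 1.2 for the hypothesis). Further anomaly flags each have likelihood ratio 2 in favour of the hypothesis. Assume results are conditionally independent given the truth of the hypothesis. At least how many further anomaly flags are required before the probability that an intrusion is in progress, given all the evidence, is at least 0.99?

Prior odds = 1/124.
Bayes factor of the evidence already in hand = 1.2.
Odds after that evidence = (1/124) × 1.2 = 3/310.
Target odds = 0.99/0.01 = 99.
Need 2ⁿ ≥ 99 ÷ (3/310) = 10230.
2¹³ = 8192 falls short of 10230 but 2¹⁴ = 16384 reaches it, so n = 14.

14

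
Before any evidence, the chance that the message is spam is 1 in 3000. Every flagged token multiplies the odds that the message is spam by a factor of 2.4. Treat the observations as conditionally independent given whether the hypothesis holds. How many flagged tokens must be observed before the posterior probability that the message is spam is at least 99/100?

15

Prior odds = (1/3000)/(2999/3000) = 1/2999.
Likelihood ratio per flagged token = 2.4.
Target posterior odds = 0.99/0.01 = 99.
Need (1/2999) × 2.4ⁿ ≥ 99, i.e. 2.4ⁿ ≥ 296901.
2.4¹⁴ ≈210357 falls short of 296901 but 2.4¹⁵ ≈504857 reaches it, so n = 15.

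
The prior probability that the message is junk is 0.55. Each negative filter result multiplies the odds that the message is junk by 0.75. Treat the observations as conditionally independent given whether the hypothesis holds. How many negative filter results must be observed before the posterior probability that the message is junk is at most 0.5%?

Prior odds = 0.55/0.45 = 11/9.
Likelihood ratio per negative filter result = 0.75.
Target posterior odds = 0.005/0.995 = 1/199.
Need (11/9) × 0.75ⁿ ≤ 1/199, i.e. 0.75ⁿ ≤ 9/2189.
0.75¹⁹ ≈0.00422828 is still above 9/2189 but 0.75²⁰ ≈0.00317121 is at or below it, so n = 20.

20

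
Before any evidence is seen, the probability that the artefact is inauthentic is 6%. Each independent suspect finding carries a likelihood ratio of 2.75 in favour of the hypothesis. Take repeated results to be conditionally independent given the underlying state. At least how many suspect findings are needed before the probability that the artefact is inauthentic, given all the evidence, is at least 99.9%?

10

Prior odds = 0.06/0.94 = 3/47.
Likelihood ratio per suspect finding = 2.75.
Target posterior odds = 0.999/0.001 = 999.
Need (3/47) × 2.75ⁿ ≥ 999, i.e. 2.75ⁿ ≥ 15651.
2.75⁹ ≈8994.86 falls short of 15651 but 2.75¹⁰ ≈24735.9 reaches it, so n = 10.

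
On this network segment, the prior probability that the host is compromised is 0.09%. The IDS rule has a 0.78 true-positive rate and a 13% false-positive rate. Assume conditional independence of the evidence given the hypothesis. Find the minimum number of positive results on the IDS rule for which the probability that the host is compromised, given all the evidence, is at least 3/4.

Prior odds: 0.0009 ÷ 0.9991 = 9/9991.
Likelihood ratio of a positive result = 0.78/0.13 = 6.
Target posterior odds = 0.75/0.25 = 3.
Need (9/9991) × 6ⁿ ≥ 3, i.e. 6ⁿ ≥ 9991/3.
6⁴ = 1296 falls short of 9991/3 but 6⁵ = 7776 reaches it, so n = 5.

5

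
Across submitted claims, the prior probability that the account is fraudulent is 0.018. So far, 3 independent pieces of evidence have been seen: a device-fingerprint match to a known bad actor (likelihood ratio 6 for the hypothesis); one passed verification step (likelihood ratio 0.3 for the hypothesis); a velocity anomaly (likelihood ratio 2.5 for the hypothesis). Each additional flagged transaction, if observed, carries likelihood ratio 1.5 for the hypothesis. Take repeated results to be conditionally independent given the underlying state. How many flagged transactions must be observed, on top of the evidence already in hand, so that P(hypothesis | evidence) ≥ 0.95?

Prior odds = 0.018/0.982 = 9/491.
Combined Bayes factor of the evidence already in hand = 6 × 0.3 × 2.5 = 4.5.
Odds after that evidence = (9/491) × 4.5 = 81/982.
Target odds = 0.95/0.05 = 19.
Need 1.5ⁿ ≥ 19 ÷ (81/982) = 18658/81.
1.5¹³ = 1594323/8192 falls short of 18658/81 but 1.5¹⁴ = 4782969/16384 reaches it, so n = 14.

14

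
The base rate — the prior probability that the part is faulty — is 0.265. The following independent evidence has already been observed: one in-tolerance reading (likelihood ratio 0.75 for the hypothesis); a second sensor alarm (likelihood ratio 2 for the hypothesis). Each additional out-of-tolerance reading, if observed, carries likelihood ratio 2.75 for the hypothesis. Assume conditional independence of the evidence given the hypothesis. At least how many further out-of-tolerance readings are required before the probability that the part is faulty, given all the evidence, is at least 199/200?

6

Prior odds = 0.265/0.735 = 53/147.
Combined Bayes factor of the evidence already in hand = 0.75 × 2 = 1.5.
Odds after that evidence = (53/147) × 1.5 = 53/98.
Target odds = 0.995/0.005 = 199.
Need 2.75ⁿ ≥ 199 ÷ (53/98) = 19502/53.
2.75⁵ = 161051/1024 falls short of 19502/53 but 2.75⁶ = 1771561/4096 reaches it, so n = 6.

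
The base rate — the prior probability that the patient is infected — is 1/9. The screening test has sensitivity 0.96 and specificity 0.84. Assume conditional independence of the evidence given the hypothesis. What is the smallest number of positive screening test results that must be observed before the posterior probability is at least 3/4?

2

Prior odds: (1/9) ÷ (8/9) = 0.125.
False-positive rate = 1 − 0.84 = 0.16; likelihood ratio of a positive = 0.96/0.16 = 6.
Target posterior odds = 0.75/0.25 = 3.
Require 6ⁿ ≥ 3 ÷ 0.125 = 24.
6¹ = 6 falls short of 24 but 6² = 36 reaches it, so n = 2.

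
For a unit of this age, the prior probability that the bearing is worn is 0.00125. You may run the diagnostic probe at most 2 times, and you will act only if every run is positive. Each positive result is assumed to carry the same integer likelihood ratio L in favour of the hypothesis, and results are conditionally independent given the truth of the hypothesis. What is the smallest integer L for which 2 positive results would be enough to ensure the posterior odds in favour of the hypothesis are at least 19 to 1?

124

Prior odds = 0.00125/0.99875 = 1/799.
Target odds = 19.
Need L² ≥ 19 ÷ (1/799) = 15181.
123² = 15129 < 15181 ≤ 15376 = 124², so L = 124.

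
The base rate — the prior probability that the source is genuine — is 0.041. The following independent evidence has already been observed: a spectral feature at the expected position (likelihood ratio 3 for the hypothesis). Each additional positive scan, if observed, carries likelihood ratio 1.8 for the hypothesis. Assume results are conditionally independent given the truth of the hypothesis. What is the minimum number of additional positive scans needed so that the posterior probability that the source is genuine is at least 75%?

Prior odds = 0.041/0.959 = 41/959.
Bayes factor of the evidence already in hand = 3.
Odds after that evidence = (41/959) × 3 = 123/959.
Target odds = 0.75/0.25 = 3.
Need 1.8ⁿ ≥ 3 ÷ (123/959) = 959/41.
1.8⁵ = 18.89568 falls short of 959/41 but 1.8⁶ = 531441/15625 reaches it, so n = 6.

6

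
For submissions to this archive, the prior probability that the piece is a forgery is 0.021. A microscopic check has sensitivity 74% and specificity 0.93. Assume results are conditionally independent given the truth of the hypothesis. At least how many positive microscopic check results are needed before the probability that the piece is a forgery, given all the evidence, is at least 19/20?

Prior odds: 0.021 ÷ 0.979 = 21/979.
False-positive rate = 1 − 0.93 = 0.07; likelihood ratio of a positive = 0.74/0.07 = 74/7.
Target odds: 0.95 ÷ 0.05 = 19.
Need (21/979) × (74/7)ⁿ ≥ 19, i.e. (74/7)ⁿ ≥ 18601/21.
(74/7)² = 5476/49 falls short of 18601/21 but (74/7)³ = 405224/343 reaches it, so n = 3.

3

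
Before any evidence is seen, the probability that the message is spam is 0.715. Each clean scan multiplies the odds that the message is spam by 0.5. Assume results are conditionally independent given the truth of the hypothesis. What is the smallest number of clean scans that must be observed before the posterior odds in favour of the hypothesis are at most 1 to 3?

3

Prior odds = 0.715/0.285 = 143/57.
Likelihood ratio per clean scan = 0.5.
Target odds = 1/3.
Require 0.5ⁿ ≤ 1/3 ÷ (143/57) = 19/143.
0.5² = 0.25 is still above 19/143 but 0.5³ = 0.125 is at or below it, so n = 3.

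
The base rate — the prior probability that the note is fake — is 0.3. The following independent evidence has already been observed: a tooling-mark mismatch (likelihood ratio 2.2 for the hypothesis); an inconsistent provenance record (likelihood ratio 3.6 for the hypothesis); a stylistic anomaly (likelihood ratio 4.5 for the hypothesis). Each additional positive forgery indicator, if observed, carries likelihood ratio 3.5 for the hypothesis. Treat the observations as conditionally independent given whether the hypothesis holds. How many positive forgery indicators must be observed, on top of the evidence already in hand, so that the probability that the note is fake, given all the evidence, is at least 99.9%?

Prior odds = 0.3/0.7 = 3/7.
Combined Bayes factor of the evidence already in hand = 2.2 × 3.6 × 4.5 = 35.64.
Odds after that evidence = (3/7) × 35.64 = 2673/175.
Target odds = 0.999/0.001 = 999.
Need 3.5ⁿ ≥ 999 ÷ (2673/175) = 6475/99.
3.5³ = 42.875 falls short of 6475/99 but 3.5⁴ = 150.0625 reaches it, so n = 4.

4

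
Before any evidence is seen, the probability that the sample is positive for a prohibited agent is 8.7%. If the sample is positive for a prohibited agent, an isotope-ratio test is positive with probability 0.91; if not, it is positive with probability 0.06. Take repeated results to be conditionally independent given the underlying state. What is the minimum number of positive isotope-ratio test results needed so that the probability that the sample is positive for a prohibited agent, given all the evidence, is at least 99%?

Prior odds: 0.087 ÷ 0.913 = 87/913.
Likelihood ratio of a positive = 0.91/0.06 = 91/6.
Target odds: 0.99 ÷ 0.01 = 99.
Require (91/6)ⁿ ≥ 99 ÷ (87/913) = 30129/29.
(91/6)² = 8281/36 falls short of 30129/29 but (91/6)³ = 753571/216 reaches it, so n = 3.

3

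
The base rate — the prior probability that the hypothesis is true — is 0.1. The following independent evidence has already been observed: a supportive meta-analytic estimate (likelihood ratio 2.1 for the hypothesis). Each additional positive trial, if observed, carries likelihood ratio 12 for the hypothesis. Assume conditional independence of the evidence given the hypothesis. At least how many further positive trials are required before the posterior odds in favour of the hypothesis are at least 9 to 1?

Prior odds = 0.1/0.9 = 1/9.
Bayes factor of the evidence already in hand = 2.1.
Odds after that evidence = (1/9) × 2.1 = 7/30.
Target odds = 9.
Need 12ⁿ ≥ 9 ÷ (7/30) = 270/7.
12¹ = 12 falls short of 270/7 but 12² = 144 reaches it, so n = 2.

2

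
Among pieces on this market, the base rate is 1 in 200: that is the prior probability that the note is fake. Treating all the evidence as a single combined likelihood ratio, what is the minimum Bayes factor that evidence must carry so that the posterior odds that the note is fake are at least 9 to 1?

Prior odds = 0.005/0.995 = 1/199.
Target odds = 9.
Required Bayes factor = 9 ÷ (1/199) = 1791.

1791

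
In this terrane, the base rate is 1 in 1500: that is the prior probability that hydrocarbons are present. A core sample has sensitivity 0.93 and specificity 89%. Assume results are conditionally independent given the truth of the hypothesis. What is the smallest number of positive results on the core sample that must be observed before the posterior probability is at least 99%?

Prior odds: (1/1500) ÷ (1499/1500) = 1/1499.
False-positive rate = 1 − 0.89 = 0.11; likelihood ratio of a positive = 0.93/0.11 = 93/11.
Target odds: 0.99 ÷ 0.01 = 99.
Need (1/1499) × (93/11)ⁿ ≥ 99, i.e. (93/11)ⁿ ≥ 148401.
(93/11)⁵ ≈43196.8 falls short of 148401 but (93/11)⁶ ≈365209 reaches it, so n = 6.

6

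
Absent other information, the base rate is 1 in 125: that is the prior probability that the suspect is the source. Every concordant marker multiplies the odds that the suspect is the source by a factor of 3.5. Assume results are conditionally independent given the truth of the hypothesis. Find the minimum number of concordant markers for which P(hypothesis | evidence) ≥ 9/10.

Prior odds: 0.008 ÷ 0.992 = 1/124.
Likelihood ratio per concordant marker = 3.5.
Target posterior odds = 0.9/0.1 = 9.
Need (1/124) × 3.5ⁿ ≥ 9, i.e. 3.5ⁿ ≥ 1116.
3.5⁵ = 525.21875 falls short of 1116 but 3.5⁶ = 1838.265625 reaches it, so n = 6.

6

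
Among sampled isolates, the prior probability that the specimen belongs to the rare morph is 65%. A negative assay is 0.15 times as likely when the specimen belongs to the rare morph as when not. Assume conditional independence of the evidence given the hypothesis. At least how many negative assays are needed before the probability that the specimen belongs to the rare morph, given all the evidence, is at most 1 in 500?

Prior odds: 0.65 ÷ 0.35 = 13/7.
Likelihood ratio per negative assay = 0.15.
Target posterior odds = 0.002/0.998 = 1/499.
Need (13/7) × 0.15ⁿ ≤ 1/499, i.e. 0.15ⁿ ≤ 7/6487.
0.15³ = 0.003375 is still above 7/6487 but 0.15⁴ = 81/160000 is at or below it, so n = 4.

4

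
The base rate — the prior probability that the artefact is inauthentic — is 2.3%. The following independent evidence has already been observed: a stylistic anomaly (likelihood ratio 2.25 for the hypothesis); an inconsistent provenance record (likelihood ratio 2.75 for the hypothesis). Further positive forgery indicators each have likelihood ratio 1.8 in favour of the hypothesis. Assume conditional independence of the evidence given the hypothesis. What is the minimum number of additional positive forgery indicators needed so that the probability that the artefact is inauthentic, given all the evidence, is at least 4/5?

6

Prior odds = 0.023/0.977 = 23/977.
Combined Bayes factor of the evidence already in hand = 2.25 × 2.75 = 6.1875.
Odds after that evidence = (23/977) × 6.1875 = 2277/15632.
Target odds = 0.8/0.2 = 4.
Need 1.8ⁿ ≥ 4 ÷ (2277/15632) = 62528/2277.
1.8⁵ = 18.89568 falls short of 62528/2277 but 1.8⁶ = 531441/15625 reaches it, so n = 6.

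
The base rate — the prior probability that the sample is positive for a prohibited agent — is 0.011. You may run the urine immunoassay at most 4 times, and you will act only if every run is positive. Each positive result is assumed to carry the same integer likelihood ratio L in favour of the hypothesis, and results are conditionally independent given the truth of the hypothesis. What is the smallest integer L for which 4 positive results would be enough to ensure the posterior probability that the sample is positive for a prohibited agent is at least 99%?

10

Prior odds = 0.011/0.989 = 11/989.
Target odds = 0.99/0.01 = 99.
Need L⁴ ≥ 99 ÷ (11/989) = 8901.
9⁴ = 6561 < 8901 ≤ 10000 = 10⁴, so L = 10.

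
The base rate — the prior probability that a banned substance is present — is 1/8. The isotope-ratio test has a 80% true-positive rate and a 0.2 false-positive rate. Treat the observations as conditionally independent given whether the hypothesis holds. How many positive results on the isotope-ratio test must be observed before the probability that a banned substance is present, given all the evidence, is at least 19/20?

Prior odds: 0.125 ÷ 0.875 = 1/7.
Likelihood ratio of a positive result = 0.8/0.2 = 4.
Target odds: 0.95 ÷ 0.05 = 19.
Need (1/7) × 4ⁿ ≥ 19, i.e. 4ⁿ ≥ 133.
4³ = 64 falls short of 133 but 4⁴ = 256 reaches it, so n = 4.

4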